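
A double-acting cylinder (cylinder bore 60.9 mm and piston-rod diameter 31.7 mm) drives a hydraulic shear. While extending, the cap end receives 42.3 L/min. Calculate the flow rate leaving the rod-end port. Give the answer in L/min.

Q_out ≈ 30.8 L/min

Cap-side area A_cap = π/4 × (60.9 mm)² = 2913 mm^2
Rod-side annular area A_ann = π/4 × (60.9² − 31.7²) = 2124 mm^2
Piston speed v = Q_in/A_cap; rod-end outflow Q_out = v × A_ann = Q_in × A_ann/A_cap.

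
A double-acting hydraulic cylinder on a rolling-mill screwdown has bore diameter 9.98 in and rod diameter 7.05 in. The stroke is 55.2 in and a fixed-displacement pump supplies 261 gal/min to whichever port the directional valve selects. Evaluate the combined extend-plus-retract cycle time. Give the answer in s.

t ≈ 6.45 s

Cap-side area A_cap = π/4 × (9.98 in)² = 78.23 in^2
Rod-side annular area A_ann = π/4 × (9.98² − 7.05²) = 39.19 in^2
t_ext = A_cap·L/Q = 4.297 s
t_ret = A_ann·L/Q = 2.153 s
t_cycle = t_ext + t_ret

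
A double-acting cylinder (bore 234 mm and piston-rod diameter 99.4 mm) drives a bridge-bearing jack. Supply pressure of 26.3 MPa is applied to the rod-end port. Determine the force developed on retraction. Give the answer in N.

Rod-side annular area A_ann = π/4 × (234² − 99.4²) = 35250 mm^2
On retraction the pressure acts on the annular area (bore minus rod).
F = P × A_ann

F ≈ 9.27e5 N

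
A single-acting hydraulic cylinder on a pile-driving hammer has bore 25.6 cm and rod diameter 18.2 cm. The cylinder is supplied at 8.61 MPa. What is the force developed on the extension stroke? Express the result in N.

F ≈ 4.43e5 N

Cap-side area A_cap = π/4 × (25.6 cm)² = 514.7 cm^2
F = P × A_cap = 8.61 MPa × A_cap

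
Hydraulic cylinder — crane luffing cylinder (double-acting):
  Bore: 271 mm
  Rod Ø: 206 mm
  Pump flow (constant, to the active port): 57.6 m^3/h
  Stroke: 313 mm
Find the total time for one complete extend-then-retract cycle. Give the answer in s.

Cap-side area A_cap = π/4 × (271 mm)² = 57680 mm^2
Rod-side annular area A_ann = π/4 × (271² − 206²) = 24350 mm^2
t_ext = A_cap·L/Q = 1.128 s
t_ret = A_ann·L/Q = 0.4764 s
t_cycle = t_ext + t_ret

t ≈ 1.60 s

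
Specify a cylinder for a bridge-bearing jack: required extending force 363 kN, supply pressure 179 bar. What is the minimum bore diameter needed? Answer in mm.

D ≈ 161 mm

Extension force acts on the full piston face: F = P × (π/4)D².
D = √(4F / (πP)) = √(4 × 363 kN / (π × 179 bar))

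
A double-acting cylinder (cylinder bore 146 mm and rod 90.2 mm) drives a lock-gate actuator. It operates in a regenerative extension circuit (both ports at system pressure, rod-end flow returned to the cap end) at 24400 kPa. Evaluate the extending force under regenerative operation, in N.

With equal pressure on both faces, forces on the annular region cancel; the net push is pressure × rod cross-section.
Rod cross-section A_rod = π/4 × (90.2 mm)² = 6390 mm^2
F = P × A_rod

F ≈ 1.56e5 N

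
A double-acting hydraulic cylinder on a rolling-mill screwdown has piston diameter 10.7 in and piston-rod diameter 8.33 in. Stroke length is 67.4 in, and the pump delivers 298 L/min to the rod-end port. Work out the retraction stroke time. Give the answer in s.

t ≈ 7.88 s

Rod-side annular area A_ann = π/4 × (10.7² − 8.33²) = 35.42 in^2
Swept volume V = A × L; t = V / Q = A·L / Q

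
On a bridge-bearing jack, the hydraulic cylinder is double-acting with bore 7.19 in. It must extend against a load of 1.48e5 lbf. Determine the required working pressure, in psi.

Cap-side area A_cap = π/4 × (7.19 in)² = 40.60 in^2
P = F / A = 1.48e5 lbf / A

P ≈ 3650 psi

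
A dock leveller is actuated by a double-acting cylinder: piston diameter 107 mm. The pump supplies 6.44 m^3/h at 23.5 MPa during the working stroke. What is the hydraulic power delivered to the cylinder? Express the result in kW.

W ≈ 42.0 kW

Hydraulic power = P × Q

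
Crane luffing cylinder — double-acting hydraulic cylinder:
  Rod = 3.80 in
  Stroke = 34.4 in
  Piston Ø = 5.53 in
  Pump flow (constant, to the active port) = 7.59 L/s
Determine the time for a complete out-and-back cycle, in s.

t ≈ 2.73 s

Cap-side area A_cap = π/4 × (5.53 in)² = 24.02 in^2
Rod-side annular area A_ann = π/4 × (5.53² − 3.80²) = 12.68 in^2
t_ext = A_cap·L/Q = 1.784 s
t_ret = A_ann·L/Q = 0.9415 s
t_cycle = t_ext + t_ret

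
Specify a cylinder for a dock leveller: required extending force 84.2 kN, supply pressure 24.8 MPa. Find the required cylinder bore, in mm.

Extension force acts on the full piston face: F = P × (π/4)D².
D = √(4F / (πP)) = √(4 × 84.2 kN / (π × 24.8 MPa))

D ≈ 65.7 mm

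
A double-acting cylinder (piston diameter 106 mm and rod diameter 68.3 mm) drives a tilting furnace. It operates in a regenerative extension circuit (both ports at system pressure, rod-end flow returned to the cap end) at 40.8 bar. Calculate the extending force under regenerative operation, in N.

With equal pressure on both faces, forces on the annular region cancel; the net push is pressure × rod cross-section.
Rod cross-section A_rod = π/4 × (68.3 mm)² = 3664 mm^2
F = P × A_rod

F ≈ 14900 N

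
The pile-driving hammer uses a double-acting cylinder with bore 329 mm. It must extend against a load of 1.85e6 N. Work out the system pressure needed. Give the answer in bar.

P ≈ 218 bar

Cap-side area A_cap = π/4 × (329 mm)² = 85010 mm^2
P = F / A = 1.85e6 N / A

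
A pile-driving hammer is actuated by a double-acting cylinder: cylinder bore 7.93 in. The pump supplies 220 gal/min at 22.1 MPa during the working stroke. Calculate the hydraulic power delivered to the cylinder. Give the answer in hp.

W ≈ 411 hp

Hydraulic power = P × Q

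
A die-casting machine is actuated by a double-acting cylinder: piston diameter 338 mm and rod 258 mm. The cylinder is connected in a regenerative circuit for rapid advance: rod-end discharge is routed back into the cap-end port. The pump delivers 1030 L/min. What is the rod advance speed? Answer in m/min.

v ≈ 19.7 m/min

In regeneration the rod-end outflow joins the pump flow into the cap end, so the net volume the pump must supply per unit advance equals the rod cross-section area.
Rod cross-section A_rod = π/4 × (258 mm)² = 52280 mm^2
v = Q_pump / A_rod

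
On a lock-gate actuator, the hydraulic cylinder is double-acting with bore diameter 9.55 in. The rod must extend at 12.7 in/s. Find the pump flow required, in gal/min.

Cap-side area A_cap = π/4 × (9.55 in)² = 71.63 in^2
Q = A × v

Q ≈ 236 gal/min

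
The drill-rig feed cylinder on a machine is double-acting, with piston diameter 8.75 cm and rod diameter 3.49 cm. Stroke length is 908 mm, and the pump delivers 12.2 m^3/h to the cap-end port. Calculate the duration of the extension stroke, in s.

Cap-side area A_cap = π/4 × (8.75 cm)² = 60.13 cm^2
Swept volume V = A × L; t = V / Q = A·L / Q

t ≈ 1.61 s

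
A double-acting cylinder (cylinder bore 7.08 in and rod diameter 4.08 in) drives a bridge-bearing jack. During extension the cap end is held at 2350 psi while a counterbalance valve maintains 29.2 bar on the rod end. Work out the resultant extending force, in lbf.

Cap-side area A_cap = π/4 × (7.08 in)² = 39.37 in^2
Rod-side annular area A_ann = π/4 × (7.08² − 4.08²) = 26.30 in^2
Net thrust = P_cap·A_cap − P_rod·A_ann = 92520 lbf − 11140 lbf

F ≈ 81400 lbf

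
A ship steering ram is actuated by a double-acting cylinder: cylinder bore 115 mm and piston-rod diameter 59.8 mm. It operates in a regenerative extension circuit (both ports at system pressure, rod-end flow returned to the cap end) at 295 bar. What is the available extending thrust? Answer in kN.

With equal pressure on both faces, forces on the annular region cancel; the net push is pressure × rod cross-section.
Rod cross-section A_rod = π/4 × (59.8 mm)² = 2809 mm^2
F = P × A_rod

F ≈ 82.9 kN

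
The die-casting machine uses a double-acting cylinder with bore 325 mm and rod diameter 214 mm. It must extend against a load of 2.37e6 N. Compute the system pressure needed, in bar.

Cap-side area A_cap = π/4 × (325 mm)² = 82960 mm^2
P = F / A = 2.37e6 N / A

P ≈ 286 bar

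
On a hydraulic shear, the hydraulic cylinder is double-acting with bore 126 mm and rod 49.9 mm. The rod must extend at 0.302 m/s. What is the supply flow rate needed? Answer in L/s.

Q ≈ 3.77 L/s

Cap-side area A_cap = π/4 × (126 mm)² = 12470 mm^2
Q = A × v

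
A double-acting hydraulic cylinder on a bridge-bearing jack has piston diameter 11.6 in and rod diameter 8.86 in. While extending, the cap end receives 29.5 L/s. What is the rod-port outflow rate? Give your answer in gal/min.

Q_out ≈ 195 gal/min

Cap-side area A_cap = π/4 × (11.6 in)² = 105.7 in^2
Rod-side annular area A_ann = π/4 × (11.6² − 8.86²) = 44.03 in^2
Piston speed v = Q_in/A_cap; rod-end outflow Q_out = v × A_ann = Q_in × A_ann/A_cap.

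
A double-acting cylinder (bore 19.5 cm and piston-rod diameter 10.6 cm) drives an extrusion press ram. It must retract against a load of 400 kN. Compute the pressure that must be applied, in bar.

P ≈ 190 bar

Rod-side annular area A_ann = π/4 × (19.5² − 10.6²) = 210.4 cm^2
Retraction: pressure acts on the annular area.
P = F / A = 400 kN / A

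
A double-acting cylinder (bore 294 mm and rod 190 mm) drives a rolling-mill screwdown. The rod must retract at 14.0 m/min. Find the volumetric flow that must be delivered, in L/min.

Rod-side annular area A_ann = π/4 × (294² − 190²) = 39530 mm^2
Q = A × v

Q ≈ 553 L/min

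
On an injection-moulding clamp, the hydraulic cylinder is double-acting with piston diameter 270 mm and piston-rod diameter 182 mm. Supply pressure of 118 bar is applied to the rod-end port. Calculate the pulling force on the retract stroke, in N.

F ≈ 3.69e5 N

Rod-side annular area A_ann = π/4 × (270² − 182²) = 31240 mm^2
On retraction the pressure acts on the annular area (bore minus rod).
F = P × A_ann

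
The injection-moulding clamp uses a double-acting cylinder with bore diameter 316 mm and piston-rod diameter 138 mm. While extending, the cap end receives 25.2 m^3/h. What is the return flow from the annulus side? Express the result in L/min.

Cap-side area A_cap = π/4 × (316 mm)² = 78430 mm^2
Rod-side annular area A_ann = π/4 × (316² − 138²) = 63470 mm^2
Piston speed v = Q_in/A_cap; rod-end outflow Q_out = v × A_ann = Q_in × A_ann/A_cap.

Q_out ≈ 340 L/min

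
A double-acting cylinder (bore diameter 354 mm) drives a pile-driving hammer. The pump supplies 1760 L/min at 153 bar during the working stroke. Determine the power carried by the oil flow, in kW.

Hydraulic power = P × Q

W ≈ 449 kW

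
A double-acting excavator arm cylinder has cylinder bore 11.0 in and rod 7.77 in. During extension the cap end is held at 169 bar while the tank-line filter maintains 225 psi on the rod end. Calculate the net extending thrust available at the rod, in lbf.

F ≈ 2.22e5 lbf

Cap-side area A_cap = π/4 × (11.0 in)² = 95.03 in^2
Rod-side annular area A_ann = π/4 × (11.0² − 7.77²) = 47.62 in^2
Net thrust = P_cap·A_cap − P_rod·A_ann = 2.329e5 lbf − 10710 lbf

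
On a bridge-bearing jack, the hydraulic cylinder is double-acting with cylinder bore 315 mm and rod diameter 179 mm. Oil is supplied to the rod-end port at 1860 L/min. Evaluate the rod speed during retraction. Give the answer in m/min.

Rod-side annular area A_ann = π/4 × (315² − 179²) = 52770 mm^2
Flow into the rod-end port fills the annular volume.
v = Q / A

v ≈ 35.2 m/min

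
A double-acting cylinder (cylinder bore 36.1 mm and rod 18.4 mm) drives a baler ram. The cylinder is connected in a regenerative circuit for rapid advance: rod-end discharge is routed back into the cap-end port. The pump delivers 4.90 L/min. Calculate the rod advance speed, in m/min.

In regeneration the rod-end outflow joins the pump flow into the cap end, so the net volume the pump must supply per unit advance equals the rod cross-section area.
Rod cross-section A_rod = π/4 × (18.4 mm)² = 265.9 mm^2
v = Q_pump / A_rod

v ≈ 18.4 m/min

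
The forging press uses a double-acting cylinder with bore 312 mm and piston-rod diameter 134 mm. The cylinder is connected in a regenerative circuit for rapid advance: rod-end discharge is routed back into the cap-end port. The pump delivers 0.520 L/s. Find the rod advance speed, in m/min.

v ≈ 2.21 m/min

In regeneration the rod-end outflow joins the pump flow into the cap end, so the net volume the pump must supply per unit advance equals the rod cross-section area.
Rod cross-section A_rod = π/4 × (134 mm)² = 14100 mm^2
v = Q_pump / A_rod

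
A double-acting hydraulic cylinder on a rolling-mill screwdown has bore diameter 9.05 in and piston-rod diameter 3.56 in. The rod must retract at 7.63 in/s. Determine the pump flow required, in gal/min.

Rod-side annular area A_ann = π/4 × (9.05² − 3.56²) = 54.37 in^2
Q = A × v

Q ≈ 108 gal/min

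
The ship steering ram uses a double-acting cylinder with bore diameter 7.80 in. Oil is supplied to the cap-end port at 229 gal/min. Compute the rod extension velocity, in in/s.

Cap-side area A_cap = π/4 × (7.80 in)² = 47.78 in^2
v = Q / A

v ≈ 18.5 in/s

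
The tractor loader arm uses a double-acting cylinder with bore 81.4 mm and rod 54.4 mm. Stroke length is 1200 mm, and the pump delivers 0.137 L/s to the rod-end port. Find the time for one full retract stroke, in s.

t ≈ 25.2 s

Rod-side annular area A_ann = π/4 × (81.4² − 54.4²) = 2880 mm^2
Swept volume V = A × L; t = V / Q = A·L / Q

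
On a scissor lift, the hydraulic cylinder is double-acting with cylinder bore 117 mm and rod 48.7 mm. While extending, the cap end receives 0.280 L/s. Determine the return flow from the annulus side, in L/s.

Q_out ≈ 0.231 L/s

Cap-side area A_cap = π/4 × (117 mm)² = 10750 mm^2
Rod-side annular area A_ann = π/4 × (117² − 48.7²) = 8889 mm^2
Piston speed v = Q_in/A_cap; rod-end outflow Q_out = v × A_ann = Q_in × A_ann/A_cap.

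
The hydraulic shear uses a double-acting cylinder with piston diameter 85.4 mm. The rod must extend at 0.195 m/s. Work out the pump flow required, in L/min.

Q ≈ 67.0 L/min

Cap-side area A_cap = π/4 × (85.4 mm)² = 5728 mm^2
Q = A × v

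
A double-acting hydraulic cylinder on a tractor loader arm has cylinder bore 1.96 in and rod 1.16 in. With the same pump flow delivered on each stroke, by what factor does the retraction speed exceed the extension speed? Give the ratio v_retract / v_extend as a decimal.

Cap-side area A_cap = π/4 × (1.96 in)² = 3.017 in^2
Rod-side annular area A_ann = π/4 × (1.96² − 1.16²) = 1.960 in^2
For equal Q, v ∝ 1/A, so v_ret/v_ext = A_cap/A_ann.

v_ret/v_ext ≈ 1.54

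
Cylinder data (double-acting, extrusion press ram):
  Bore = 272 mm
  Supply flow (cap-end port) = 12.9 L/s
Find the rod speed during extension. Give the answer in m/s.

v ≈ 0.222 m/s

Cap-side area A_cap = π/4 × (272 mm)² = 58110 mm^2
v = Q / A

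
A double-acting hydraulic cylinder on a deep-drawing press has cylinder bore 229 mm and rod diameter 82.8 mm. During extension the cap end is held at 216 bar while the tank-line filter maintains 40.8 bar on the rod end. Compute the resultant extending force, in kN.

Cap-side area A_cap = π/4 × (229 mm)² = 41190 mm^2
Rod-side annular area A_ann = π/4 × (229² − 82.8²) = 35800 mm^2
Net thrust = P_cap·A_cap − P_rod·A_ann = 889.6 kN − 146.1 kN

F ≈ 744 kN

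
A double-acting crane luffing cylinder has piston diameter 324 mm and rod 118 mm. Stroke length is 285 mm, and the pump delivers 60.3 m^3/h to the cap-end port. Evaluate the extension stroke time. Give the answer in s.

Cap-side area A_cap = π/4 × (324 mm)² = 82450 mm^2
Swept volume V = A × L; t = V / Q = A·L / Q

t ≈ 1.40 s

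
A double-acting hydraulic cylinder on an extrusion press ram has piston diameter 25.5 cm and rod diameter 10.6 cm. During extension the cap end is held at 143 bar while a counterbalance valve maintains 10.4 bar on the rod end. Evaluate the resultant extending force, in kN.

Cap-side area A_cap = π/4 × (25.5 cm)² = 510.7 cm^2
Rod-side annular area A_ann = π/4 × (25.5² − 10.6²) = 422.5 cm^2
Net thrust = P_cap·A_cap − P_rod·A_ann = 730.3 kN − 43.94 kN

F ≈ 686 kN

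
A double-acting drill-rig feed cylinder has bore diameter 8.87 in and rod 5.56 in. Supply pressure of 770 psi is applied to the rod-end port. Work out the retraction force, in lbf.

Rod-side annular area A_ann = π/4 × (8.87² − 5.56²) = 37.51 in^2
On retraction the pressure acts on the annular area (bore minus rod).
F = P × A_ann

F ≈ 28900 lbf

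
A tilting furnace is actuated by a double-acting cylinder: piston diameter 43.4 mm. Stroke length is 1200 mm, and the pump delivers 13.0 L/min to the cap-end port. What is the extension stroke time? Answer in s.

Cap-side area A_cap = π/4 × (43.4 mm)² = 1479 mm^2
Swept volume V = A × L; t = V / Q = A·L / Q

t ≈ 8.19 s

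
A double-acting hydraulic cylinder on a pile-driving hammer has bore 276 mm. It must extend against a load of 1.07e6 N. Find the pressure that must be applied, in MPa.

P ≈ 17.9 MPa

Cap-side area A_cap = π/4 × (276 mm)² = 59830 mm^2
P = F / A = 1.07e6 N / A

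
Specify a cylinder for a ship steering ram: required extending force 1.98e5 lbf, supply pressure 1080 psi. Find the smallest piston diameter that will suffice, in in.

D ≈ 15.3 in

Extension force acts on the full piston face: F = P × (π/4)D².
D = √(4F / (πP)) = √(4 × 1.98e5 lbf / (π × 1080 psi))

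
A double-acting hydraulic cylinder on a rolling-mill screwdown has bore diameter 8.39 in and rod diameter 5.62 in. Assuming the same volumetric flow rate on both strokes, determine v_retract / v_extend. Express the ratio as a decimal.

Cap-side area A_cap = π/4 × (8.39 in)² = 55.29 in^2
Rod-side annular area A_ann = π/4 × (8.39² − 5.62²) = 30.48 in^2
For equal Q, v ∝ 1/A, so v_ret/v_ext = A_cap/A_ann.

v_ret/v_ext ≈ 1.81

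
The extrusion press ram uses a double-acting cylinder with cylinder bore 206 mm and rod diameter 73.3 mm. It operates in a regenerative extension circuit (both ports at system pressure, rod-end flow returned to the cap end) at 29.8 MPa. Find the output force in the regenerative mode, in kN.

With equal pressure on both faces, forces on the annular region cancel; the net push is pressure × rod cross-section.
Rod cross-section A_rod = π/4 × (73.3 mm)² = 4220 mm^2
F = P × A_rod

F ≈ 126 kN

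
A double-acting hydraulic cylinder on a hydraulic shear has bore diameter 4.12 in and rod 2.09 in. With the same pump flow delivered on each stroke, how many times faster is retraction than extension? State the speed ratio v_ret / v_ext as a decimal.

v_ret/v_ext ≈ 1.35

Cap-side area A_cap = π/4 × (4.12 in)² = 13.33 in^2
Rod-side annular area A_ann = π/4 × (4.12² − 2.09²) = 9.901 in^2
For equal Q, v ∝ 1/A, so v_ret/v_ext = A_cap/A_ann.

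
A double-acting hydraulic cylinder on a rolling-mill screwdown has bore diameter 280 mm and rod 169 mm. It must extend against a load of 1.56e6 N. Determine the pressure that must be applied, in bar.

P ≈ 253 bar

Cap-side area A_cap = π/4 × (280 mm)² = 61580 mm^2
P = F / A = 1.56e6 N / A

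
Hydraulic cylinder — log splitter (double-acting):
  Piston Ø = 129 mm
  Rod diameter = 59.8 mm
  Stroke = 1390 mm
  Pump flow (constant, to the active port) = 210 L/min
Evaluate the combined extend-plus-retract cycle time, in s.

Cap-side area A_cap = π/4 × (129 mm)² = 13070 mm^2
Rod-side annular area A_ann = π/4 × (129² − 59.8²) = 10260 mm^2
t_ext = A_cap·L/Q = 5.191 s
t_ret = A_ann·L/Q = 4.075 s
t_cycle = t_ext + t_ret

t ≈ 9.27 s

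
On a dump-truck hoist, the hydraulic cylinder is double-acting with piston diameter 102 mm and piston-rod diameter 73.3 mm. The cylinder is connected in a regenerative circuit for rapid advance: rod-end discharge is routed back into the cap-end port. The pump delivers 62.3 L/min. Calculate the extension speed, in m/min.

v ≈ 14.8 m/min

In regeneration the rod-end outflow joins the pump flow into the cap end, so the net volume the pump must supply per unit advance equals the rod cross-section area.
Rod cross-section A_rod = π/4 × (73.3 mm)² = 4220 mm^2
v = Q_pump / A_rod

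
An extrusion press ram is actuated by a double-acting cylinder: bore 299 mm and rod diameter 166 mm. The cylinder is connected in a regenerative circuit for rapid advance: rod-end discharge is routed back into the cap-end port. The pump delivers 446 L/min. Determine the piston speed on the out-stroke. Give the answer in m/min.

v ≈ 20.6 m/min

In regeneration the rod-end outflow joins the pump flow into the cap end, so the net volume the pump must supply per unit advance equals the rod cross-section area.
Rod cross-section A_rod = π/4 × (166 mm)² = 21640 mm^2
v = Q_pump / A_rod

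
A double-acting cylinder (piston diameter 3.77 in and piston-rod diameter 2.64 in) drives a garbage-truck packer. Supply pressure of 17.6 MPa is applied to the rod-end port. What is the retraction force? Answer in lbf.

Rod-side annular area A_ann = π/4 × (3.77² − 2.64²) = 5.689 in^2
On retraction the pressure acts on the annular area (bore minus rod).
F = P × A_ann

F ≈ 14500 lbf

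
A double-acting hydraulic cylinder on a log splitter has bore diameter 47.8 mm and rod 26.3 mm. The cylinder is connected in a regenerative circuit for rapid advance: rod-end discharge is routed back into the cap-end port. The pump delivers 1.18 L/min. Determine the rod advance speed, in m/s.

v ≈ 0.0362 m/s

In regeneration the rod-end outflow joins the pump flow into the cap end, so the net volume the pump must supply per unit advance equals the rod cross-section area.
Rod cross-section A_rod = π/4 × (26.3 mm)² = 543.3 mm^2
v = Q_pump / A_rod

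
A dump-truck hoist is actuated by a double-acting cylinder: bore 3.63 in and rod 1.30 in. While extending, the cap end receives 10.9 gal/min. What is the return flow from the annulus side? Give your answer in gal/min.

Cap-side area A_cap = π/4 × (3.63 in)² = 10.35 in^2
Rod-side annular area A_ann = π/4 × (3.63² − 1.30²) = 9.022 in^2
Piston speed v = Q_in/A_cap; rod-end outflow Q_out = v × A_ann = Q_in × A_ann/A_cap.

Q_out ≈ 9.50 gal/min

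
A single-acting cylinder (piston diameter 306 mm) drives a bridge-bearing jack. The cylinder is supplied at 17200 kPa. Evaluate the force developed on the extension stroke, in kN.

F ≈ 1260 kN

Cap-side area A_cap = π/4 × (306 mm)² = 73540 mm^2
F = P × A_cap = 17200 kPa × A_cap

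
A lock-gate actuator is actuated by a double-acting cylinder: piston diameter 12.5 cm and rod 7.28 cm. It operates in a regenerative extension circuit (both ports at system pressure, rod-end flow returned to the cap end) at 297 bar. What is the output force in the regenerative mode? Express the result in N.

With equal pressure on both faces, forces on the annular region cancel; the net push is pressure × rod cross-section.
Rod cross-section A_rod = π/4 × (7.28 cm)² = 41.62 cm^2
F = P × A_rod

F ≈ 1.24e5 N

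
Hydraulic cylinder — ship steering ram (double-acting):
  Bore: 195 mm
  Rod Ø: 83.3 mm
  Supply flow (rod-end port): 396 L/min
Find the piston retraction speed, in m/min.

Rod-side annular area A_ann = π/4 × (195² − 83.3²) = 24410 mm^2
Flow into the rod-end port fills the annular volume.
v = Q / A

v ≈ 16.2 m/min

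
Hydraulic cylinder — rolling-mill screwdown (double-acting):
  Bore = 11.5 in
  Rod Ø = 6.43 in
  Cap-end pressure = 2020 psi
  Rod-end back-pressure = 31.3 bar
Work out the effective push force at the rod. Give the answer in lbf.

F ≈ 1.77e5 lbf

Cap-side area A_cap = π/4 × (11.5 in)² = 103.9 in^2
Rod-side annular area A_ann = π/4 × (11.5² − 6.43²) = 71.40 in^2
Net thrust = P_cap·A_cap − P_rod·A_ann = 2.098e5 lbf − 32410 lbf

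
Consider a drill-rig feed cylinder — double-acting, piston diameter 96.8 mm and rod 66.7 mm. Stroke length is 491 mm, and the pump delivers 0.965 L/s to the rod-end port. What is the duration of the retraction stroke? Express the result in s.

t ≈ 1.97 s

Rod-side annular area A_ann = π/4 × (96.8² − 66.7²) = 3865 mm^2
Swept volume V = A × L; t = V / Q = A·L / Q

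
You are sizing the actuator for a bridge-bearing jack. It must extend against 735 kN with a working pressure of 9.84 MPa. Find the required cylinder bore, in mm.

D ≈ 308 mm

Extension force acts on the full piston face: F = P × (π/4)D².
D = √(4F / (πP)) = √(4 × 735 kN / (π × 9.84 MPa))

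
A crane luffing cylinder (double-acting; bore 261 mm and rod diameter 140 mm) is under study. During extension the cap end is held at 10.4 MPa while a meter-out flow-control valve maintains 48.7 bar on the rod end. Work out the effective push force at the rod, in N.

F ≈ 3.71e5 N

Cap-side area A_cap = π/4 × (261 mm)² = 53500 mm^2
Rod-side annular area A_ann = π/4 × (261² − 140²) = 38110 mm^2
Net thrust = P_cap·A_cap − P_rod·A_ann = 5.564e5 N − 1.856e5 N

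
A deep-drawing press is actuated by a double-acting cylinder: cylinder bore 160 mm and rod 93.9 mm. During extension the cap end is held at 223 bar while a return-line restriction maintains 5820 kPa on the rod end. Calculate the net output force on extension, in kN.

Cap-side area A_cap = π/4 × (160 mm)² = 20110 mm^2
Rod-side annular area A_ann = π/4 × (160² − 93.9²) = 13180 mm^2
Net thrust = P_cap·A_cap − P_rod·A_ann = 448.4 kN − 76.71 kN

F ≈ 372 kN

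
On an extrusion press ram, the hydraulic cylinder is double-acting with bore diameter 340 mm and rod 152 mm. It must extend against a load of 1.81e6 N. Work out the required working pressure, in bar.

P ≈ 199 bar

Cap-side area A_cap = π/4 × (340 mm)² = 90790 mm^2
P = F / A = 1.81e6 N / A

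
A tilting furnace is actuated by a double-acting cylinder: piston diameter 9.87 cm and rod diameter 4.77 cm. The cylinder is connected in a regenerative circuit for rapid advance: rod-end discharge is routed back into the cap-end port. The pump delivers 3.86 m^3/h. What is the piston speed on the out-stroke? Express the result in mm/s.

In regeneration the rod-end outflow joins the pump flow into the cap end, so the net volume the pump must supply per unit advance equals the rod cross-section area.
Rod cross-section A_rod = π/4 × (4.77 cm)² = 17.87 cm^2
v = Q_pump / A_rod

v ≈ 600 mm/s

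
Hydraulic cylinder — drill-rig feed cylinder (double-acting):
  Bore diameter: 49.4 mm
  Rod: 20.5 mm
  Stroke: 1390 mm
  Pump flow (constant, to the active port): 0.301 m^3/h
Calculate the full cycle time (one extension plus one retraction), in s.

Cap-side area A_cap = π/4 × (49.4 mm)² = 1917 mm^2
Rod-side annular area A_ann = π/4 × (49.4² − 20.5²) = 1587 mm^2
t_ext = A_cap·L/Q = 31.86 s
t_ret = A_ann·L/Q = 26.38 s
t_cycle = t_ext + t_ret

t ≈ 58.2 s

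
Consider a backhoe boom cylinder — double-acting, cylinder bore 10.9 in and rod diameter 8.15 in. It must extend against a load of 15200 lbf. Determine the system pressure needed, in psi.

P ≈ 163 psi

Cap-side area A_cap = π/4 × (10.9 in)² = 93.31 in^2
P = F / A = 15200 lbf / A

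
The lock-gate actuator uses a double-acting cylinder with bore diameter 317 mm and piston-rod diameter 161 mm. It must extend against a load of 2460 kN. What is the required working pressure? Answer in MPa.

Cap-side area A_cap = π/4 × (317 mm)² = 78920 mm^2
P = F / A = 2460 kN / A

P ≈ 31.2 MPa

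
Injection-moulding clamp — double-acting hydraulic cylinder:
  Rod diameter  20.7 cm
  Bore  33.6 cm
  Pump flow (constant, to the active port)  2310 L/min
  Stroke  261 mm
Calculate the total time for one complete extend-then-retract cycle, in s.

Cap-side area A_cap = π/4 × (33.6 cm)² = 886.7 cm^2
Rod-side annular area A_ann = π/4 × (33.6² − 20.7²) = 550.1 cm^2
t_ext = A_cap·L/Q = 0.6011 s
t_ret = A_ann·L/Q = 0.3730 s
t_cycle = t_ext + t_ret

t ≈ 0.974 s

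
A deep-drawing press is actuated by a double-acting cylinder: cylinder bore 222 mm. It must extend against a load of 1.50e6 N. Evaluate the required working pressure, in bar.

Cap-side area A_cap = π/4 × (222 mm)² = 38710 mm^2
P = F / A = 1.50e6 N / A

P ≈ 388 bar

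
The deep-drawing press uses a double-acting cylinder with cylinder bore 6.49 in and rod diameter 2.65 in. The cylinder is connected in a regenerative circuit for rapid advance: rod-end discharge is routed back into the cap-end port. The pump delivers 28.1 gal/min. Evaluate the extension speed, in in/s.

v ≈ 19.6 in/s

In regeneration the rod-end outflow joins the pump flow into the cap end, so the net volume the pump must supply per unit advance equals the rod cross-section area.
Rod cross-section A_rod = π/4 × (2.65 in)² = 5.515 in^2
v = Q_pump / A_rod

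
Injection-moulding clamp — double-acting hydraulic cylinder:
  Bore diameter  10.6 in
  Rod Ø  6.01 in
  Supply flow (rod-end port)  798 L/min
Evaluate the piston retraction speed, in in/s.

v ≈ 13.6 in/s

Rod-side annular area A_ann = π/4 × (10.6² − 6.01²) = 59.88 in^2
Flow into the rod-end port fills the annular volume.
v = Q / A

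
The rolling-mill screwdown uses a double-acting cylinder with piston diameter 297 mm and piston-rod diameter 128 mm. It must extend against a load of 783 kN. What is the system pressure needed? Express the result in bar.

Cap-side area A_cap = π/4 × (297 mm)² = 69280 mm^2
P = F / A = 783 kN / A

P ≈ 113 bar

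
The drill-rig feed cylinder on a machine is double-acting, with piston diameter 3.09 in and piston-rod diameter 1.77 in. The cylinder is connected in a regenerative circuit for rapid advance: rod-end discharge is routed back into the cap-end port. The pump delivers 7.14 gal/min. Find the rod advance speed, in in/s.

In regeneration the rod-end outflow joins the pump flow into the cap end, so the net volume the pump must supply per unit advance equals the rod cross-section area.
Rod cross-section A_rod = π/4 × (1.77 in)² = 2.461 in^2
v = Q_pump / A_rod

v ≈ 11.2 in/s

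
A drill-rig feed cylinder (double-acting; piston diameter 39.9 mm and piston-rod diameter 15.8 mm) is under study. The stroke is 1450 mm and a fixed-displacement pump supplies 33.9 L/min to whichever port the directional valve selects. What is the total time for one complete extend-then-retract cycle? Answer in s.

Cap-side area A_cap = π/4 × (39.9 mm)² = 1250 mm^2
Rod-side annular area A_ann = π/4 × (39.9² − 15.8²) = 1054 mm^2
t_ext = A_cap·L/Q = 3.209 s
t_ret = A_ann·L/Q = 2.706 s
t_cycle = t_ext + t_ret

t ≈ 5.91 s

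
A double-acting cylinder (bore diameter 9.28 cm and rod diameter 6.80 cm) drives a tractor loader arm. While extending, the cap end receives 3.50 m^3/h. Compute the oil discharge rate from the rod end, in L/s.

Cap-side area A_cap = π/4 × (9.28 cm)² = 67.64 cm^2
Rod-side annular area A_ann = π/4 × (9.28² − 6.80²) = 31.32 cm^2
Piston speed v = Q_in/A_cap; rod-end outflow Q_out = v × A_ann = Q_in × A_ann/A_cap.

Q_out ≈ 0.450 L/s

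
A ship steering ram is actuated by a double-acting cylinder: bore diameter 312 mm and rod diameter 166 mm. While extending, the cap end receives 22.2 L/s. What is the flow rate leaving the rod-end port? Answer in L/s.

Cap-side area A_cap = π/4 × (312 mm)² = 76450 mm^2
Rod-side annular area A_ann = π/4 × (312² − 166²) = 54810 mm^2
Piston speed v = Q_in/A_cap; rod-end outflow Q_out = v × A_ann = Q_in × A_ann/A_cap.

Q_out ≈ 15.9 L/s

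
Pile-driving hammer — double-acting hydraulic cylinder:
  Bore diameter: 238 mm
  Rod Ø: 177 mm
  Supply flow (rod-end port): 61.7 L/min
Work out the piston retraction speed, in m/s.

v ≈ 0.0517 m/s

Rod-side annular area A_ann = π/4 × (238² − 177²) = 19880 mm^2
Flow into the rod-end port fills the annular volume.
v = Q / A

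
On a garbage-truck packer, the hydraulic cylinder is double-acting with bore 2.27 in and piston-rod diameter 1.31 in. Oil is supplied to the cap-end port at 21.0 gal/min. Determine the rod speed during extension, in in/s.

Cap-side area A_cap = π/4 × (2.27 in)² = 4.047 in^2
v = Q / A

v ≈ 20.0 in/s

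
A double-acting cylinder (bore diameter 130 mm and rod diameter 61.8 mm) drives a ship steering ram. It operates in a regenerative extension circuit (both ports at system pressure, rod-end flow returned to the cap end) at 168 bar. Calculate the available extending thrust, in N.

F ≈ 50400 N

With equal pressure on both faces, forces on the annular region cancel; the net push is pressure × rod cross-section.
Rod cross-section A_rod = π/4 × (61.8 mm)² = 3000 mm^2
F = P × A_rod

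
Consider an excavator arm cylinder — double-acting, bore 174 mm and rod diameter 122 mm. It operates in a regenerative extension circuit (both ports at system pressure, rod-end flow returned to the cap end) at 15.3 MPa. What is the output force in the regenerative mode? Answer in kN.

With equal pressure on both faces, forces on the annular region cancel; the net push is pressure × rod cross-section.
Rod cross-section A_rod = π/4 × (122 mm)² = 11690 mm^2
F = P × A_rod

F ≈ 179 kN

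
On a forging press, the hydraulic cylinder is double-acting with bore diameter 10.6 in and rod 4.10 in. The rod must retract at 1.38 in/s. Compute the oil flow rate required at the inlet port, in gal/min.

Q ≈ 26.9 gal/min

Rod-side annular area A_ann = π/4 × (10.6² − 4.10²) = 75.04 in^2
Q = A × v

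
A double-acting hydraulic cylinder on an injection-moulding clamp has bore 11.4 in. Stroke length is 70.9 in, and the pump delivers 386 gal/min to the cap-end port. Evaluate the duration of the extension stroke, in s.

t ≈ 4.87 s

Cap-side area A_cap = π/4 × (11.4 in)² = 102.1 in^2
Swept volume V = A × L; t = V / Q = A·L / Q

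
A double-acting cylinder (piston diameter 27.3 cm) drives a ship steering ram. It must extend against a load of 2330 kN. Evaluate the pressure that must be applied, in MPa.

Cap-side area A_cap = π/4 × (27.3 cm)² = 585.3 cm^2
P = F / A = 2330 kN / A

P ≈ 39.8 MPa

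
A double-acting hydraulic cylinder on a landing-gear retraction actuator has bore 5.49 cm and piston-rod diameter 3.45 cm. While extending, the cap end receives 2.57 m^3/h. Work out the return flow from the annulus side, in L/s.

Cap-side area A_cap = π/4 × (5.49 cm)² = 23.67 cm^2
Rod-side annular area A_ann = π/4 × (5.49² − 3.45²) = 14.32 cm^2
Piston speed v = Q_in/A_cap; rod-end outflow Q_out = v × A_ann = Q_in × A_ann/A_cap.

Q_out ≈ 0.432 L/s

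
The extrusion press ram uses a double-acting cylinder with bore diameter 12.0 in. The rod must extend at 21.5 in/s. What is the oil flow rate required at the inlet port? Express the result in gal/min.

Cap-side area A_cap = π/4 × (12.0 in)² = 113.1 in^2
Q = A × v

Q ≈ 632 gal/min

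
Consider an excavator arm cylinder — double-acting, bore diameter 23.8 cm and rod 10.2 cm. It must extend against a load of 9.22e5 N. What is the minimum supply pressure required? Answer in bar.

Cap-side area A_cap = π/4 × (23.8 cm)² = 444.9 cm^2
P = F / A = 9.22e5 N / A

P ≈ 207 bar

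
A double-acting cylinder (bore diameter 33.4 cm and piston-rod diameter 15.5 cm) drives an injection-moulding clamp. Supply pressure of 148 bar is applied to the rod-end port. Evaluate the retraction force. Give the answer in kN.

F ≈ 1020 kN

Rod-side annular area A_ann = π/4 × (33.4² − 15.5²) = 687.5 cm^2
On retraction the pressure acts on the annular area (bore minus rod).
F = P × A_ann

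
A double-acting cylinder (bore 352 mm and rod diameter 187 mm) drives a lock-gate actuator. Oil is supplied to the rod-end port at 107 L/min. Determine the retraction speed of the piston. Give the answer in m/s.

v ≈ 0.0255 m/s

Rod-side annular area A_ann = π/4 × (352² − 187²) = 69850 mm^2
Flow into the rod-end port fills the annular volume.
v = Q / A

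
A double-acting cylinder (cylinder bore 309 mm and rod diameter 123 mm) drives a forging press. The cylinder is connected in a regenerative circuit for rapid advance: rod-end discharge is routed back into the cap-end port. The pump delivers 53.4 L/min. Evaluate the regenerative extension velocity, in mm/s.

v ≈ 74.9 mm/s

In regeneration the rod-end outflow joins the pump flow into the cap end, so the net volume the pump must supply per unit advance equals the rod cross-section area.
Rod cross-section A_rod = π/4 × (123 mm)² = 11880 mm^2
v = Q_pump / A_rod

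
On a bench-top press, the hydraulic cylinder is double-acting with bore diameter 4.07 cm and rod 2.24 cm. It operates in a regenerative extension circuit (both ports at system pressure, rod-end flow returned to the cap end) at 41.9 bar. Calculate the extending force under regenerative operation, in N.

F ≈ 1650 N

With equal pressure on both faces, forces on the annular region cancel; the net push is pressure × rod cross-section.
Rod cross-section A_rod = π/4 × (2.24 cm)² = 3.941 cm^2
F = P × A_rod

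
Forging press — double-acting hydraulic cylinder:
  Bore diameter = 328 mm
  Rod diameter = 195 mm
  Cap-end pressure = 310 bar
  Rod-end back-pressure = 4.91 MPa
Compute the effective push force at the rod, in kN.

Cap-side area A_cap = π/4 × (328 mm)² = 84500 mm^2
Rod-side annular area A_ann = π/4 × (328² − 195²) = 54630 mm^2
Net thrust = P_cap·A_cap − P_rod·A_ann = 2619 kN − 268.2 kN

F ≈ 2350 kN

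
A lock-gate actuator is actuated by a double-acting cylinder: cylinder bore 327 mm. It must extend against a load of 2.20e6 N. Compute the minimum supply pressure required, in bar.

Cap-side area A_cap = π/4 × (327 mm)² = 83980 mm^2
P = F / A = 2.20e6 N / A

P ≈ 262 bar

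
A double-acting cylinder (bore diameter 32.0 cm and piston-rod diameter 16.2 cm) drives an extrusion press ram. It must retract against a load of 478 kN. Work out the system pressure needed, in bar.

P ≈ 79.9 bar

Rod-side annular area A_ann = π/4 × (32.0² − 16.2²) = 598.1 cm^2
Retraction: pressure acts on the annular area.
P = F / A = 478 kN / A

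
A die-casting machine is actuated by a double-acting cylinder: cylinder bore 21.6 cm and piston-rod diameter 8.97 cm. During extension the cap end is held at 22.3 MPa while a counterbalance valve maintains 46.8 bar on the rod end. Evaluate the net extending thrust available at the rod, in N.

F ≈ 6.75e5 N

Cap-side area A_cap = π/4 × (21.6 cm)² = 366.4 cm^2
Rod-side annular area A_ann = π/4 × (21.6² − 8.97²) = 303.2 cm^2
Net thrust = P_cap·A_cap − P_rod·A_ann = 8.172e5 N − 1.419e5 N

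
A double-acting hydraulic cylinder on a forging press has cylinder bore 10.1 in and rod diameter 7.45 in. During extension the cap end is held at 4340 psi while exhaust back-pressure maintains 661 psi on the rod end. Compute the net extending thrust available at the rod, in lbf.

Cap-side area A_cap = π/4 × (10.1 in)² = 80.12 in^2
Rod-side annular area A_ann = π/4 × (10.1² − 7.45²) = 36.53 in^2
Net thrust = P_cap·A_cap − P_rod·A_ann = 3.477e5 lbf − 24140 lbf

F ≈ 3.24e5 lbf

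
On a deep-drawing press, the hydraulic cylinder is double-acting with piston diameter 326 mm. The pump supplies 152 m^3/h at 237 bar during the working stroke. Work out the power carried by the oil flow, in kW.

W ≈ 1000 kW

Hydraulic power = P × Q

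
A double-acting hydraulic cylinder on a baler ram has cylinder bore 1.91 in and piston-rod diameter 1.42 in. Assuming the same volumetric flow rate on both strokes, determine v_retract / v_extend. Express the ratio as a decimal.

v_ret/v_ext ≈ 2.24

Cap-side area A_cap = π/4 × (1.91 in)² = 2.865 in^2
Rod-side annular area A_ann = π/4 × (1.91² − 1.42²) = 1.282 in^2
For equal Q, v ∝ 1/A, so v_ret/v_ext = A_cap/A_ann.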